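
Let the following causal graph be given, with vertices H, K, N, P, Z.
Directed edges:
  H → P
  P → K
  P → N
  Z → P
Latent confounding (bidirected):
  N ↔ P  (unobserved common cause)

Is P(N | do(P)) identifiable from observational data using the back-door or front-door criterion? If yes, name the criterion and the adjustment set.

P(N|do(P)): not identifiable (no BD/FD set).

desc(P)\{P}={K,N}; candidates ⊆ {H,Z}.
P↔N: latent back-door arc(s) into P.
size 0: {}; under {} P still reaches {H,N,Z} ∋ N.
size 1: {H}, {Z}; under {H} P still reaches {N,Z} ∋ N.
size 2: {H,Z}; under {H,Z} P still reaches {N} ∋ N.
P↔N cannot be blocked by any observed set — no back-door set.
No mediator lies on a directed P→…→N path.
Neither criterion identifies P(N|do(P)) in this graph.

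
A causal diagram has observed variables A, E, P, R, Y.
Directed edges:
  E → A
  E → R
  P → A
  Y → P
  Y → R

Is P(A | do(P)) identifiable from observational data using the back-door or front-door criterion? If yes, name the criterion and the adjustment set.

P(A|do(P)): backdoor, adjust for ∅.

desc(P)\{P}={A}; candidates ⊆ {E,R,Y}.
∅: P⊥A given ∅ in G with P→· removed — back-door holds.
P(A|do(P)) = P(A|P) — no adjustment needed.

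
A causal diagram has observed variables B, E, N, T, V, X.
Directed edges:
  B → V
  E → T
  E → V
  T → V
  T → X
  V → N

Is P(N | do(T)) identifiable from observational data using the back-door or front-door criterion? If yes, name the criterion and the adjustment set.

desc(T)\{T}={N,V,X}; candidates ⊆ {B,E}.
size 0: {}; under {} T still reaches {E,N,V} ∋ N.
{E}: T⊥N given {E} in G with T→· removed — back-door holds.
P(N|do(T)) = Σ_{E} P(N|T,E)·P(E).

P(N|do(T)): backdoor, adjust for {E}.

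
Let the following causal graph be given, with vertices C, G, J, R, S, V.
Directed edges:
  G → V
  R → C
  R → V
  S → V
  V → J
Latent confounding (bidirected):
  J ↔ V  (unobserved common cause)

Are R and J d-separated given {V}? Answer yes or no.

No — R and J are d-connected given {V}.

Bayes-Ball from R | {V} reaches {C,G,J,S}.
J ∈ reach(R|{V}) ⇒ R ⊥̸ J | {V}.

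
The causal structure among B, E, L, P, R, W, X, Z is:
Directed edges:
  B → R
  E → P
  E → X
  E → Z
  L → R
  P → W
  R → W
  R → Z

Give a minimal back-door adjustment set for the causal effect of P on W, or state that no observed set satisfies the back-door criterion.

desc(P)\{P}={W}; candidates ⊆ {B,E,L,R,X,Z}.
∅: P⊥W given ∅ in G with P→· removed — back-door holds.

P→W: minimal back-door set ∅.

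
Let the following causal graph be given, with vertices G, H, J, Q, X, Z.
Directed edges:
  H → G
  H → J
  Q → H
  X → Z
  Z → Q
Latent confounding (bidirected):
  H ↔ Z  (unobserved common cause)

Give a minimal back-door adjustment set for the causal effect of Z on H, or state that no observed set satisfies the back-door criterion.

desc(Z)\{Z}={G,H,J,Q}; candidates ⊆ {X}.
Z↔H: latent back-door arc(s) into Z.
size 0: {}; under {} Z still reaches {G,H,J,X} ∋ H.
size 1: {X}; under {X} Z still reaches {G,H,J} ∋ H.
Z↔H cannot be blocked by any observed set — no back-door set.

Z→H: no observed back-door set.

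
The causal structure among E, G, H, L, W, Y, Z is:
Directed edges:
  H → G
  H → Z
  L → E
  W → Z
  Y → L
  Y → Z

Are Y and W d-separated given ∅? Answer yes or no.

Bayes-Ball from Y | ∅ reaches {E,L,Z}.
W ∉ reach(Y|∅) ⇒ Y ⊥ W | ∅.

Yes — Y ⊥ W | ∅.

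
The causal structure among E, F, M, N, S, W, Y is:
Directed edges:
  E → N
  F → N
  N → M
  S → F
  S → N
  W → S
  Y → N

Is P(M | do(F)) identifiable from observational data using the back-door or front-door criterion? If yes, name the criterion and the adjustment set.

P(M|do(F)): backdoor, adjust for {S}.

desc(F)\{F}={M,N}; candidates ⊆ {E,S,W,Y}.
size 0: {}; under {} F still reaches {M,N,S,W} ∋ M.
{S}: F⊥M given {S} in G with F→· removed — back-door holds.
P(M|do(F)) = Σ_{S} P(M|F,S)·P(S).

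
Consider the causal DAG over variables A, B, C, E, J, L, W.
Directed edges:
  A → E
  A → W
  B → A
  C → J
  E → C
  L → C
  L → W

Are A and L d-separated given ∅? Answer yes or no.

Bayes-Ball from A | ∅ reaches {B,C,E,J,W}.
L ∉ reach(A|∅) ⇒ A ⊥ L | ∅.

Yes — A ⊥ L | ∅.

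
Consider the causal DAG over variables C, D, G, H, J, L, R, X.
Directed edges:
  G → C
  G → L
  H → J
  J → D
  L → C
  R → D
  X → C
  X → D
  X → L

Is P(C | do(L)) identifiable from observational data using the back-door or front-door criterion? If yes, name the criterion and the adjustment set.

P(C|do(L)): backdoor, adjust for {G, X}.

desc(L)\{L}={C}; candidates ⊆ {D,G,H,J,R,X}.
size 0: {}; under {} L still reaches {C,D,G,X} ∋ C.
size 1: {D}, {G}, {H} …(+3); under {D} L still reaches {C,G,H,J,R,X} ∋ C.
{G,X}: L⊥C given {G,X} in G with L→· removed — back-door holds.
P(C|do(L)) = Σ_{G,X} P(C|L,G,X)·P(G,X).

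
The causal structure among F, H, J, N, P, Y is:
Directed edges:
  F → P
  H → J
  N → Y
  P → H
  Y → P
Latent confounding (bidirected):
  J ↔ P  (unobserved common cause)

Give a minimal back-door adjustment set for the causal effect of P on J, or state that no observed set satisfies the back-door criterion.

P→J: no observed back-door set.

desc(P)\{P}={H,J}; candidates ⊆ {F,N,Y}.
P↔J: latent back-door arc(s) into P.
size 0: {}; under {} P still reaches {F,J,N,Y} ∋ J.
size 1: {F}, {N}, {Y}; under {F} P still reaches {J,N,Y} ∋ J.
size 2: {F,N}, {F,Y}, {N,Y}; under {F,N} P still reaches {J,Y} ∋ J.
P↔J cannot be blocked by any observed set — no back-door set.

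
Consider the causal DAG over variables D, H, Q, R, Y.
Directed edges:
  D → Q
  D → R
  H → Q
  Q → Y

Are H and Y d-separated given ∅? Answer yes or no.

Bayes-Ball from H | ∅ reaches {Q,Y}.
Y ∈ reach(H|∅) ⇒ H ⊥̸ Y | ∅.

No — H and Y are d-connected given ∅.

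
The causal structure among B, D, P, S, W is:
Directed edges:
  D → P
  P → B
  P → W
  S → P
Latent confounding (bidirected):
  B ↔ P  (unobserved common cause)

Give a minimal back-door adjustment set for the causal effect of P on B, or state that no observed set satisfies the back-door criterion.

desc(P)\{P}={B,W}; candidates ⊆ {D,S}.
P↔B: latent back-door arc(s) into P.
size 0: {}; under {} P still reaches {B,D,S} ∋ B.
size 1: {D}, {S}; under {D} P still reaches {B,S} ∋ B.
size 2: {D,S}; under {D,S} P still reaches {B} ∋ B.
P↔B cannot be blocked by any observed set — no back-door set.

P→B: no observed back-door set.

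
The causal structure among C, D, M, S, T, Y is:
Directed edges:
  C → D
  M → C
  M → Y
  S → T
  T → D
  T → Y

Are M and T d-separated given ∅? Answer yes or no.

Yes — M ⊥ T | ∅.

Bayes-Ball from M | ∅ reaches {C,D,Y}.
T ∉ reach(M|∅) ⇒ M ⊥ T | ∅.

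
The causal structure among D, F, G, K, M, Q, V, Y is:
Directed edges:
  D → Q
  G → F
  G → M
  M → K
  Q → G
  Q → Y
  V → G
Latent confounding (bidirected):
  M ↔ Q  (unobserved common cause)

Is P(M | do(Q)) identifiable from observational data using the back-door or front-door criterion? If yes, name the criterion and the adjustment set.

P(M|do(Q)): frontdoor, adjust for {G}.

desc(Q)\{Q}={F,G,K,M,Y}; candidates ⊆ {D,V}.
Q↔M: latent back-door arc(s) into Q.
size 0: {}; under {} Q still reaches {D,K,M} ∋ M.
size 1: {D}, {V}; under {D} Q still reaches {K,M} ∋ M.
size 2: {D,V}; under {D,V} Q still reaches {K,M} ∋ M.
Q↔M cannot be blocked by any observed set — no back-door set.
{G}: (i) intercepts every directed Q→M path; (ii) no back-door Q→{G}; (iii) {Q} blocks every back-door {G}→M. Front-door holds.
P(M|do(Q)) = Σ_{G} P(G|Q) Σ_{Q'} P(M|G,Q')P(Q').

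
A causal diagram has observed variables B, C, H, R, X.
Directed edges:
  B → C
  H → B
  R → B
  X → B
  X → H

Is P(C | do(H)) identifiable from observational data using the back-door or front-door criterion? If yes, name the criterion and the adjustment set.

P(C|do(H)): backdoor, adjust for {X}.

desc(H)\{H}={B,C}; candidates ⊆ {R,X}.
size 0: {}; under {} H still reaches {B,C,X} ∋ C.
{X}: H⊥C given {X} in G with H→· removed — back-door holds.
P(C|do(H)) = Σ_{X} P(C|H,X)·P(X).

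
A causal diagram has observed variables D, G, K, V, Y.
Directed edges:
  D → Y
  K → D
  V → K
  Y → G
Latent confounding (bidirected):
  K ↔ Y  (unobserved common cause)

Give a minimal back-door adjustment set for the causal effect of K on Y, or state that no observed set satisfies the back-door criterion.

desc(K)\{K}={D,G,Y}; candidates ⊆ {V}.
K↔Y: latent back-door arc(s) into K.
size 0: {}; under {} K still reaches {G,V,Y} ∋ Y.
size 1: {V}; under {V} K still reaches {G,Y} ∋ Y.
K↔Y cannot be blocked by any observed set — no back-door set.

K→Y: no observed back-door set.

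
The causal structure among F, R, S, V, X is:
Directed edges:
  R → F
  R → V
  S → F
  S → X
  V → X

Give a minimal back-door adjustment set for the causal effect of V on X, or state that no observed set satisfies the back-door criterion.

V→X: minimal back-door set ∅.

desc(V)\{V}={X}; candidates ⊆ {F,R,S}.
∅: V⊥X given ∅ in G with V→· removed — back-door holds.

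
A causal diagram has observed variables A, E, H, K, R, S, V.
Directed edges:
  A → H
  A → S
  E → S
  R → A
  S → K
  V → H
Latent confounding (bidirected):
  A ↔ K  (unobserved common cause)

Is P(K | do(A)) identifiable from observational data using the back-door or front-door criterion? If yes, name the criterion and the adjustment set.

desc(A)\{A}={H,K,S}; candidates ⊆ {E,R,V}.
A↔K: latent back-door arc(s) into A.
size 0: {}; under {} A still reaches {K,R} ∋ K.
size 1: {E}, {R}, {V}; under {E} A still reaches {K,R} ∋ K.
size 2: {E,R}, {E,V}, {R,V}; under {E,R} A still reaches {K} ∋ K.
A↔K cannot be blocked by any observed set — no back-door set.
{S}: (i) intercepts every directed A→K path; (ii) no back-door A→{S}; (iii) {A} blocks every back-door {S}→K. Front-door holds.
P(K|do(A)) = Σ_{S} P(S|A) Σ_{A'} P(K|S,A')P(A').

P(K|do(A)): frontdoor, adjust for {S}.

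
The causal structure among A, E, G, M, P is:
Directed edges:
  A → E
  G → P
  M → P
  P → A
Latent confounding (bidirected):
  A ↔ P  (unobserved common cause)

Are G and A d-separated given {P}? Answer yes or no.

Bayes-Ball from G | {P} reaches {A,E,M}.
A ∈ reach(G|{P}) ⇒ G ⊥̸ A | {P}.

No — G and A are d-connected given {P}.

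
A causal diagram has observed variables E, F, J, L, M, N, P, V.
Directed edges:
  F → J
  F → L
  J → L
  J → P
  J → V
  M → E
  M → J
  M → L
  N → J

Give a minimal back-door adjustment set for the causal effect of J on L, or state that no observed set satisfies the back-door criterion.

desc(J)\{J}={L,P,V}; candidates ⊆ {E,F,M,N}.
size 0: {}; under {} J still reaches {E,F,L,M,N} ∋ L.
size 1: {E}, {F}, {M} …(+1); under {E} J still reaches {F,L,M,N} ∋ L.
{F,M}: J⊥L given {F,M} in G with J→· removed — back-door holds.

J→L: minimal back-door set {F, M}.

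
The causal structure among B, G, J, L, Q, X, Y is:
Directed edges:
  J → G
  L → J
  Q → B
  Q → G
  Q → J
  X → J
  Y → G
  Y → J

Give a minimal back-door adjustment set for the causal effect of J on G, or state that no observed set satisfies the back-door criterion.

J→G: minimal back-door set {Q, Y}.

desc(J)\{J}={G}; candidates ⊆ {B,L,Q,X,Y}.
size 0: {}; under {} J still reaches {B,G,L,Q,X,Y} ∋ G.
size 1: {B}, {L}, {Q} …(+2); under {B} J still reaches {G,L,Q,X,Y} ∋ G.
{Q,Y}: J⊥G given {Q,Y} in G with J→· removed — back-door holds.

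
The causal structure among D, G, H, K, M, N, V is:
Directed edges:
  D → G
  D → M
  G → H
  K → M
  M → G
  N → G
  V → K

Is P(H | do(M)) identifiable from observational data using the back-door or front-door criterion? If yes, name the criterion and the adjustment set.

P(H|do(M)): backdoor, adjust for {D}.

desc(M)\{M}={G,H}; candidates ⊆ {D,K,N,V}.
size 0: {}; under {} M still reaches {D,G,H,K,V} ∋ H.
{D}: M⊥H given {D} in G with M→· removed — back-door holds.
P(H|do(M)) = Σ_{D} P(H|M,D)·P(D).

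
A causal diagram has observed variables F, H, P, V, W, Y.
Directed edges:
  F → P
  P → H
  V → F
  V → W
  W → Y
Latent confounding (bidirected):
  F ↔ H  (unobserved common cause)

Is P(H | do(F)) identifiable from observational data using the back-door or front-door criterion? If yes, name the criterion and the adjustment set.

P(H|do(F)): frontdoor, adjust for {P}.

desc(F)\{F}={H,P}; candidates ⊆ {V,W,Y}.
F↔H: latent back-door arc(s) into F.
size 0: {}; under {} F still reaches {H,V,W,Y} ∋ H.
size 1: {V}, {W}, {Y}; under {V} F still reaches {H} ∋ H.
size 2: {V,W}, {V,Y}, {W,Y}; under {V,W} F still reaches {H} ∋ H.
F↔H cannot be blocked by any observed set — no back-door set.
{P}: (i) intercepts every directed F→H path; (ii) no back-door F→{P}; (iii) {F} blocks every back-door {P}→H. Front-door holds.
P(H|do(F)) = Σ_{P} P(P|F) Σ_{F'} P(H|P,F')P(F').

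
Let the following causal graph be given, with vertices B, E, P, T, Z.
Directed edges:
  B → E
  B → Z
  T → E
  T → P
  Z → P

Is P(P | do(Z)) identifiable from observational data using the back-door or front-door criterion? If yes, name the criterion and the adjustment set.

P(P|do(Z)): backdoor, adjust for ∅.

desc(Z)\{Z}={P}; candidates ⊆ {B,E,T}.
∅: Z⊥P given ∅ in G with Z→· removed — back-door holds.
P(P|do(Z)) = P(P|Z) — no adjustment needed.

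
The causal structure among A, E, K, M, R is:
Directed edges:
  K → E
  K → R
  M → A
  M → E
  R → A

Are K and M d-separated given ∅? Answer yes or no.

Yes — K ⊥ M | ∅.

Bayes-Ball from K | ∅ reaches {A,E,R}.
M ∉ reach(K|∅) ⇒ K ⊥ M | ∅.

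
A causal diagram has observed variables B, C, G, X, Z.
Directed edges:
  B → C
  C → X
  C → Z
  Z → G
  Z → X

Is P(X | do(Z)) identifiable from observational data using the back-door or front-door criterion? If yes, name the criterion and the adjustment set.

desc(Z)\{Z}={G,X}; candidates ⊆ {B,C}.
size 0: {}; under {} Z still reaches {B,C,X} ∋ X.
{C}: Z⊥X given {C} in G with Z→· removed — back-door holds.
P(X|do(Z)) = Σ_{C} P(X|Z,C)·P(C).

P(X|do(Z)): backdoor, adjust for {C}.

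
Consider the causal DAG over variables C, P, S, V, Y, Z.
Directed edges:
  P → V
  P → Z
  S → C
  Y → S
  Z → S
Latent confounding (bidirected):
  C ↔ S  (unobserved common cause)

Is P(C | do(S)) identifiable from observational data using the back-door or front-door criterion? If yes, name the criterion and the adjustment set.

P(C|do(S)): not identifiable (no BD/FD set).

desc(S)\{S}={C}; candidates ⊆ {P,V,Y,Z}.
S↔C: latent back-door arc(s) into S.
size 0: {}; under {} S still reaches {C,P,V,Y,Z} ∋ C.
size 1: {P}, {V}, {Y} …(+1); under {P} S still reaches {C,Y,Z} ∋ C.
size 2: {P,V}, {P,Y}, {P,Z} …(+3); under {P,V} S still reaches {C,Y,Z} ∋ C.
S↔C cannot be blocked by any observed set — no back-door set.
No mediator lies on a directed S→…→C path.
Neither criterion identifies P(C|do(S)) in this graph.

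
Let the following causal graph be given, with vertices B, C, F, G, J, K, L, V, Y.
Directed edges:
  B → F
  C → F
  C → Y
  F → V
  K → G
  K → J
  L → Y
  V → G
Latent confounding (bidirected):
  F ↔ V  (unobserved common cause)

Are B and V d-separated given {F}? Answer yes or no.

No — B and V are d-connected given {F}.

Bayes-Ball from B | {F} reaches {C,G,V,Y}.
V ∈ reach(B|{F}) ⇒ B ⊥̸ V | {F}.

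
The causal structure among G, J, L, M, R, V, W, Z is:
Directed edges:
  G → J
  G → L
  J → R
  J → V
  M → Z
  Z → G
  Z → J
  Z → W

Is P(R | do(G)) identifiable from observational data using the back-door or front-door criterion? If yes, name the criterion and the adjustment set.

P(R|do(G)): backdoor, adjust for {Z}.

desc(G)\{G}={J,L,R,V}; candidates ⊆ {M,W,Z}.
size 0: {}; under {} G still reaches {J,M,R,V,W,Z} ∋ R.
{Z}: G⊥R given {Z} in G with G→· removed — back-door holds.
P(R|do(G)) = Σ_{Z} P(R|G,Z)·P(Z).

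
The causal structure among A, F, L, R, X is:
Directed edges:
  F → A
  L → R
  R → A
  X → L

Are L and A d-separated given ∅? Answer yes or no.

No — L and A are d-connected given ∅.

Bayes-Ball from L | ∅ reaches {A,R,X}.
A ∈ reach(L|∅) ⇒ L ⊥̸ A | ∅.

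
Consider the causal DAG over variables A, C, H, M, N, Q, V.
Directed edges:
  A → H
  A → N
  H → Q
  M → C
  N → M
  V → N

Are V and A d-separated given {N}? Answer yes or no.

Bayes-Ball from V | {N} reaches {A,H,Q}.
A ∈ reach(V|{N}) ⇒ V ⊥̸ A | {N}.

No — V and A are d-connected given {N}.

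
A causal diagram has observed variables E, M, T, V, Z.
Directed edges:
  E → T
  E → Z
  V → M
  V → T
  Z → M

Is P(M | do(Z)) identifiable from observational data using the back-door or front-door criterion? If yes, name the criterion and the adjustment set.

P(M|do(Z)): backdoor, adjust for ∅.

desc(Z)\{Z}={M}; candidates ⊆ {E,T,V}.
∅: Z⊥M given ∅ in G with Z→· removed — back-door holds.
P(M|do(Z)) = P(M|Z) — no adjustment needed.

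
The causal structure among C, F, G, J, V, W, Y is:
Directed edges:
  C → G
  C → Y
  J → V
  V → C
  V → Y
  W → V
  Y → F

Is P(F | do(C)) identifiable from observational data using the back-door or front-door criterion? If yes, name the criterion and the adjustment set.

P(F|do(C)): backdoor, adjust for {V}.

desc(C)\{C}={F,G,Y}; candidates ⊆ {J,V,W}.
size 0: {}; under {} C still reaches {F,J,V,W,Y} ∋ F.
{V}: C⊥F given {V} in G with C→· removed — back-door holds.
P(F|do(C)) = Σ_{V} P(F|C,V)·P(V).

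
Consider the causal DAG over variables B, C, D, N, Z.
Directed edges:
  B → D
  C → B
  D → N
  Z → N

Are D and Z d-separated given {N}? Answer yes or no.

Bayes-Ball from D | {N} reaches {B,C,Z}.
Z ∈ reach(D|{N}) ⇒ D ⊥̸ Z | {N}.

No — D and Z are d-connected given {N}.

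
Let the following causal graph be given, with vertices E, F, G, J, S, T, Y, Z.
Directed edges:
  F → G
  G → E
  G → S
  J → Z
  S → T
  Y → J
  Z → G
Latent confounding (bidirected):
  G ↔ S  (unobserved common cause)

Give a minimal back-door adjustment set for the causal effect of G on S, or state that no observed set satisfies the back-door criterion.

G→S: no observed back-door set.

desc(G)\{G}={E,S,T}; candidates ⊆ {F,J,Y,Z}.
G↔S: latent back-door arc(s) into G.
size 0: {}; under {} G still reaches {F,J,S,T,Y,Z} ∋ S.
size 1: {F}, {J}, {Y} …(+1); under {F} G still reaches {J,S,T,Y,Z} ∋ S.
size 2: {F,J}, {F,Y}, {F,Z} …(+3); under {F,J} G still reaches {S,T,Z} ∋ S.
G↔S cannot be blocked by any observed set — no back-door set.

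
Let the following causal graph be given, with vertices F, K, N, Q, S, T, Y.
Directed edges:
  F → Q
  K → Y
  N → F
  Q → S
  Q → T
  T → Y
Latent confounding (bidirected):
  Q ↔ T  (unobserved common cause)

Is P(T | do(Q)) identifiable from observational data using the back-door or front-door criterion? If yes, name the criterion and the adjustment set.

P(T|do(Q)): not identifiable (no BD/FD set).

desc(Q)\{Q}={S,T,Y}; candidates ⊆ {F,K,N}.
Q↔T: latent back-door arc(s) into Q.
size 0: {}; under {} Q still reaches {F,N,T,Y} ∋ T.
size 1: {F}, {K}, {N}; under {F} Q still reaches {T,Y} ∋ T.
size 2: {F,K}, {F,N}, {K,N}; under {F,K} Q still reaches {T,Y} ∋ T.
Q↔T cannot be blocked by any observed set — no back-door set.
No mediator lies on a directed Q→…→T path.
Neither criterion identifies P(T|do(Q)) in this graph.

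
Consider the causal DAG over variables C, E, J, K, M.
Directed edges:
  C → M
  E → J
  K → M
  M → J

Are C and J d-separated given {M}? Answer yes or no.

Yes — C ⊥ J | {M}.

Bayes-Ball from C | {M} reaches {K}.
J ∉ reach(C|{M}) ⇒ C ⊥ J | {M}.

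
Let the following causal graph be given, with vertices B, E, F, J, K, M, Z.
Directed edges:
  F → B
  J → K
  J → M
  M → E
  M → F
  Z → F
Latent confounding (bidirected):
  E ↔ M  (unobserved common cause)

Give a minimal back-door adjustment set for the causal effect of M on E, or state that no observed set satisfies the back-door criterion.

M→E: no observed back-door set.

desc(M)\{M}={B,E,F}; candidates ⊆ {J,K,Z}.
M↔E: latent back-door arc(s) into M.
size 0: {}; under {} M still reaches {E,J,K} ∋ E.
size 1: {J}, {K}, {Z}; under {J} M still reaches {E} ∋ E.
size 2: {J,K}, {J,Z}, {K,Z}; under {J,K} M still reaches {E} ∋ E.
M↔E cannot be blocked by any observed set — no back-door set.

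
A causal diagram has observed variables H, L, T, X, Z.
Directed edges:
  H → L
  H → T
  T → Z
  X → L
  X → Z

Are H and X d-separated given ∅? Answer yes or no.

Yes — H ⊥ X | ∅.

Bayes-Ball from H | ∅ reaches {L,T,Z}.
X ∉ reach(H|∅) ⇒ H ⊥ X | ∅.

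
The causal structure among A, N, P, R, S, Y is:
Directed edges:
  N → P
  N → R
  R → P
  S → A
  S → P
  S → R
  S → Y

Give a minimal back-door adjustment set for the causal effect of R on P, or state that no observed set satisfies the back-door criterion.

desc(R)\{R}={P}; candidates ⊆ {A,N,S,Y}.
size 0: {}; under {} R still reaches {A,N,P,S,Y} ∋ P.
size 1: {A}, {N}, {S} …(+1); under {A} R still reaches {N,P,S,Y} ∋ P.
{N,S}: R⊥P given {N,S} in G with R→· removed — back-door holds.

R→P: minimal back-door set {N, S}.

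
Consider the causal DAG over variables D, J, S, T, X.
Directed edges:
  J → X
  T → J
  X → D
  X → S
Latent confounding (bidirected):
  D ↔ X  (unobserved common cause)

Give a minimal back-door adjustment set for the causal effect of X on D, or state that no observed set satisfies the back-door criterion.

X→D: no observed back-door set.

desc(X)\{X}={D,S}; candidates ⊆ {J,T}.
X↔D: latent back-door arc(s) into X.
size 0: {}; under {} X still reaches {D,J,T} ∋ D.
size 1: {J}, {T}; under {J} X still reaches {D} ∋ D.
size 2: {J,T}; under {J,T} X still reaches {D} ∋ D.
X↔D cannot be blocked by any observed set — no back-door set.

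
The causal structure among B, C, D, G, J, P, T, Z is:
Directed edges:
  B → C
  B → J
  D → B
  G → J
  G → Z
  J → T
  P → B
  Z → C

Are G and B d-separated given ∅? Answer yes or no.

Bayes-Ball from G | ∅ reaches {C,J,T,Z}.
B ∉ reach(G|∅) ⇒ G ⊥ B | ∅.

Yes — G ⊥ B | ∅.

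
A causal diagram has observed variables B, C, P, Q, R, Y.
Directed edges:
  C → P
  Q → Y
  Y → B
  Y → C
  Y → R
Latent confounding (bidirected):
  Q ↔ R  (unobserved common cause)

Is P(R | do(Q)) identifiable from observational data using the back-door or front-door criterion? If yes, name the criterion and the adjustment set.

desc(Q)\{Q}={B,C,P,R,Y}; candidates ⊆ {—}.
Q↔R: latent back-door arc(s) into Q.
size 0: {}; under {} Q still reaches {R} ∋ R.
Q↔R cannot be blocked by any observed set — no back-door set.
{Y}: (i) intercepts every directed Q→R path; (ii) no back-door Q→{Y}; (iii) {Q} blocks every back-door {Y}→R. Front-door holds.
P(R|do(Q)) = Σ_{Y} P(Y|Q) Σ_{Q'} P(R|Y,Q')P(Q').

P(R|do(Q)): frontdoor, adjust for {Y}.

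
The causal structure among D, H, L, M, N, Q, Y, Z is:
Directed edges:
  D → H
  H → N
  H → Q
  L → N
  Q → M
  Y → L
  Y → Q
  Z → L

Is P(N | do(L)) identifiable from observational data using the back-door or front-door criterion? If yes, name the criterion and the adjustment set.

P(N|do(L)): backdoor, adjust for ∅.

desc(L)\{L}={N}; candidates ⊆ {D,H,M,Q,Y,Z}.
∅: L⊥N given ∅ in G with L→· removed — back-door holds.
P(N|do(L)) = P(N|L) — no adjustment needed.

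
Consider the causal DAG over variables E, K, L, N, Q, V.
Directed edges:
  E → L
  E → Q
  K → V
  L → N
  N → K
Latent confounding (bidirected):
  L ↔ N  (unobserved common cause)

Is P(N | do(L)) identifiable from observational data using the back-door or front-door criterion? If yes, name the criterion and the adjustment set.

desc(L)\{L}={K,N,V}; candidates ⊆ {E,Q}.
L↔N: latent back-door arc(s) into L.
size 0: {}; under {} L still reaches {E,K,N,Q,V} ∋ N.
size 1: {E}, {Q}; under {E} L still reaches {K,N,V} ∋ N.
size 2: {E,Q}; under {E,Q} L still reaches {K,N,V} ∋ N.
L↔N cannot be blocked by any observed set — no back-door set.
No mediator lies on a directed L→…→N path.
Neither criterion identifies P(N|do(L)) in this graph.

P(N|do(L)): not identifiable (no BD/FD set).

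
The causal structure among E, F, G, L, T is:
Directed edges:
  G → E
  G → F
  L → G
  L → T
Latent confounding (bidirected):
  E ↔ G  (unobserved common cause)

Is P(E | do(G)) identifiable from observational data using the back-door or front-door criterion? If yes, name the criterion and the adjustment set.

P(E|do(G)): not identifiable (no BD/FD set).

desc(G)\{G}={E,F}; candidates ⊆ {L,T}.
G↔E: latent back-door arc(s) into G.
size 0: {}; under {} G still reaches {E,L,T} ∋ E.
size 1: {L}, {T}; under {L} G still reaches {E} ∋ E.
size 2: {L,T}; under {L,T} G still reaches {E} ∋ E.
G↔E cannot be blocked by any observed set — no back-door set.
No mediator lies on a directed G→…→E path.
Neither criterion identifies P(E|do(G)) in this graph.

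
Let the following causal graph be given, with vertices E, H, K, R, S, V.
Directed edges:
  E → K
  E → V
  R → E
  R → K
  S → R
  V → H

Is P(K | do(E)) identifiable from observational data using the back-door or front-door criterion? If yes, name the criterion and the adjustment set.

P(K|do(E)): backdoor, adjust for {R}.

desc(E)\{E}={H,K,V}; candidates ⊆ {R,S}.
size 0: {}; under {} E still reaches {K,R,S} ∋ K.
{R}: E⊥K given {R} in G with E→· removed — back-door holds.
P(K|do(E)) = Σ_{R} P(K|E,R)·P(R).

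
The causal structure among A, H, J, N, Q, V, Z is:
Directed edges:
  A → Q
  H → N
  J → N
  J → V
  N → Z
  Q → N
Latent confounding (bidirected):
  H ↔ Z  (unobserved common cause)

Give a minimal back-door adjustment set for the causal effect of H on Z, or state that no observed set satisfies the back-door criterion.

desc(H)\{H}={N,Z}; candidates ⊆ {A,J,Q,V}.
H↔Z: latent back-door arc(s) into H.
size 0: {}; under {} H still reaches {Z} ∋ Z.
size 1: {A}, {J}, {Q} …(+1); under {A} H still reaches {Z} ∋ Z.
size 2: {A,J}, {A,Q}, {A,V} …(+3); under {A,J} H still reaches {Z} ∋ Z.
H↔Z cannot be blocked by any observed set — no back-door set.

H→Z: no observed back-door set.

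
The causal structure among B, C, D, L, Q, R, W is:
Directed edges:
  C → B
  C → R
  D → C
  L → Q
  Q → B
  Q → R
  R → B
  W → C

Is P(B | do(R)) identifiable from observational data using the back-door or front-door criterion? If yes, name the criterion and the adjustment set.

P(B|do(R)): backdoor, adjust for {C, Q}.

desc(R)\{R}={B}; candidates ⊆ {C,D,L,Q,W}.
size 0: {}; under {} R still reaches {B,C,D,L,Q,W} ∋ B.
size 1: {C}, {D}, {L} …(+2); under {C} R still reaches {B,L,Q} ∋ B.
{C,Q}: R⊥B given {C,Q} in G with R→· removed — back-door holds.
P(B|do(R)) = Σ_{C,Q} P(B|R,C,Q)·P(C,Q).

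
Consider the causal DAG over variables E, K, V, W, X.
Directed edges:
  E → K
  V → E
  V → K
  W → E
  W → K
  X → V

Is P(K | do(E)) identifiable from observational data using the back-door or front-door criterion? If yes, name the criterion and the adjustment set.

desc(E)\{E}={K}; candidates ⊆ {V,W,X}.
size 0: {}; under {} E still reaches {K,V,W,X} ∋ K.
size 1: {V}, {W}, {X}; under {V} E still reaches {K,W} ∋ K.
{V,W}: E⊥K given {V,W} in G with E→· removed — back-door holds.
P(K|do(E)) = Σ_{V,W} P(K|E,V,W)·P(V,W).

P(K|do(E)): backdoor, adjust for {V, W}.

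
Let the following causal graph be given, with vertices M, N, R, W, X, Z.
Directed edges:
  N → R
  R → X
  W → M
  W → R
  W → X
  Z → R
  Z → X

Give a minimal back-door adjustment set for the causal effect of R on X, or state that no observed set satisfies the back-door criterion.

R→X: minimal back-door set {W, Z}.

desc(R)\{R}={X}; candidates ⊆ {M,N,W,Z}.
size 0: {}; under {} R still reaches {M,N,W,X,Z} ∋ X.
size 1: {M}, {N}, {W} …(+1); under {M} R still reaches {N,W,X,Z} ∋ X.
{W,Z}: R⊥X given {W,Z} in G with R→· removed — back-door holds.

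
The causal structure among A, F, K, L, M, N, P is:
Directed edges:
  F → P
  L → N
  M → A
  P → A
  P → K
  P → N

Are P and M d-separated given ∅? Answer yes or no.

Bayes-Ball from P | ∅ reaches {A,F,K,N}.
M ∉ reach(P|∅) ⇒ P ⊥ M | ∅.

Yes — P ⊥ M | ∅.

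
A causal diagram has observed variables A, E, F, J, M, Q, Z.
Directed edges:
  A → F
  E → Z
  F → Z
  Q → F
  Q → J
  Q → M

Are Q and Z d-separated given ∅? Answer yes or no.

Bayes-Ball from Q | ∅ reaches {F,J,M,Z}.
Z ∈ reach(Q|∅) ⇒ Q ⊥̸ Z | ∅.

No — Q and Z are d-connected given ∅.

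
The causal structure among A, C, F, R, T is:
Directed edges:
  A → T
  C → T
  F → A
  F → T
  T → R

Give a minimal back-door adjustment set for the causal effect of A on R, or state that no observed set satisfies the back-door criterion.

desc(A)\{A}={R,T}; candidates ⊆ {C,F}.
size 0: {}; under {} A still reaches {F,R,T} ∋ R.
{F}: A⊥R given {F} in G with A→· removed — back-door holds.

A→R: minimal back-door set {F}.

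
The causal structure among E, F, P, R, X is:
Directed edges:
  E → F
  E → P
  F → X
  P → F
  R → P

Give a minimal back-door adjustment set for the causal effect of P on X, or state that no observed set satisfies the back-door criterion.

P→X: minimal back-door set {E}.

desc(P)\{P}={F,X}; candidates ⊆ {E,R}.
size 0: {}; under {} P still reaches {E,F,R,X} ∋ X.
{E}: P⊥X given {E} in G with P→· removed — back-door holds.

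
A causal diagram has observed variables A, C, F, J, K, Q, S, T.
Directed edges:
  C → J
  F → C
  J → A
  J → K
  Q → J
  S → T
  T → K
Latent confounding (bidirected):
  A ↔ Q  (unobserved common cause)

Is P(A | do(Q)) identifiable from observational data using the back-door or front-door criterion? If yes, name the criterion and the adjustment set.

P(A|do(Q)): frontdoor, adjust for {J}.

desc(Q)\{Q}={A,J,K}; candidates ⊆ {C,F,S,T}.
Q↔A: latent back-door arc(s) into Q.
size 0: {}; under {} Q still reaches {A} ∋ A.
size 1: {C}, {F}, {S} …(+1); under {C} Q still reaches {A} ∋ A.
size 2: {C,F}, {C,S}, {C,T} …(+3); under {C,F} Q still reaches {A} ∋ A.
Q↔A cannot be blocked by any observed set — no back-door set.
{J}: (i) intercepts every directed Q→A path; (ii) no back-door Q→{J}; (iii) {Q} blocks every back-door {J}→A. Front-door holds.
P(A|do(Q)) = Σ_{J} P(J|Q) Σ_{Q'} P(A|J,Q')P(Q').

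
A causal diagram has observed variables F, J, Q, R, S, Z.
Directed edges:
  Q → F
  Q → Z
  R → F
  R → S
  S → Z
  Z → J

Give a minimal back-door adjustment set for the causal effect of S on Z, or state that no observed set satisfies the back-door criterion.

desc(S)\{S}={J,Z}; candidates ⊆ {F,Q,R}.
∅: S⊥Z given ∅ in G with S→· removed — back-door holds.

S→Z: minimal back-door set ∅.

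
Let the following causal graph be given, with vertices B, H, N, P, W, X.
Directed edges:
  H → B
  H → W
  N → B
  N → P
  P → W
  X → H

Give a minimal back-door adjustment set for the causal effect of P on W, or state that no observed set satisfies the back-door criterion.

desc(P)\{P}={W}; candidates ⊆ {B,H,N,X}.
∅: P⊥W given ∅ in G with P→· removed — back-door holds.

P→W: minimal back-door set ∅.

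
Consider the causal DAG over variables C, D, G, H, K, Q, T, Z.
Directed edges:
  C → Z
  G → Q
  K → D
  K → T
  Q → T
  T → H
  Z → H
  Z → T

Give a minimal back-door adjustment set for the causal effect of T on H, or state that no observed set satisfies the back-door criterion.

T→H: minimal back-door set {Z}.

desc(T)\{T}={H}; candidates ⊆ {C,D,G,K,Q,Z}.
size 0: {}; under {} T still reaches {C,D,G,H,K,Q,Z} ∋ H.
{Z}: T⊥H given {Z} in G with T→· removed — back-door holds.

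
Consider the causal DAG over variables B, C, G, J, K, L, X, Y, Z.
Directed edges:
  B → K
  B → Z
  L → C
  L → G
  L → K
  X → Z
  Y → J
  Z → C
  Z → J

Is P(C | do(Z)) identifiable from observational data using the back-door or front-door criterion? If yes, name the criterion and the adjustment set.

P(C|do(Z)): backdoor, adjust for ∅.

desc(Z)\{Z}={C,J}; candidates ⊆ {B,G,K,L,X,Y}.
∅: Z⊥C given ∅ in G with Z→· removed — back-door holds.
P(C|do(Z)) = P(C|Z) — no adjustment needed.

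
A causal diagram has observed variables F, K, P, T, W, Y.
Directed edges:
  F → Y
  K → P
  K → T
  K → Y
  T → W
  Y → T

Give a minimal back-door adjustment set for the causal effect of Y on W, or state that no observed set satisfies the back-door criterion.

desc(Y)\{Y}={T,W}; candidates ⊆ {F,K,P}.
size 0: {}; under {} Y still reaches {F,K,P,T,W} ∋ W.
{K}: Y⊥W given {K} in G with Y→· removed — back-door holds.

Y→W: minimal back-door set {K}.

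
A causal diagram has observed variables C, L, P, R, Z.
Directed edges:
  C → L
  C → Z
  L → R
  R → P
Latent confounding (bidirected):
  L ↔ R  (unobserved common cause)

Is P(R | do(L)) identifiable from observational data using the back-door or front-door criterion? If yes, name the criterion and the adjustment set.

P(R|do(L)): not identifiable (no BD/FD set).

desc(L)\{L}={P,R}; candidates ⊆ {C,Z}.
L↔R: latent back-door arc(s) into L.
size 0: {}; under {} L still reaches {C,P,R,Z} ∋ R.
size 1: {C}, {Z}; under {C} L still reaches {P,R} ∋ R.
size 2: {C,Z}; under {C,Z} L still reaches {P,R} ∋ R.
L↔R cannot be blocked by any observed set — no back-door set.
No mediator lies on a directed L→…→R path.
Neither criterion identifies P(R|do(L)) in this graph.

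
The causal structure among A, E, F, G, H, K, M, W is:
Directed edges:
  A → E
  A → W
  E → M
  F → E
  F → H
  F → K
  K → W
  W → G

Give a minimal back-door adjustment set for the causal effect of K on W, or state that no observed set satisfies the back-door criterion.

K→W: minimal back-door set ∅.

desc(K)\{K}={G,W}; candidates ⊆ {A,E,F,H,M}.
∅: K⊥W given ∅ in G with K→· removed — back-door holds.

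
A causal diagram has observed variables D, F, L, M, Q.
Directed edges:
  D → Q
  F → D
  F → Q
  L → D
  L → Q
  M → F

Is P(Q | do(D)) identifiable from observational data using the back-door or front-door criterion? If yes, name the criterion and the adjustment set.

P(Q|do(D)): backdoor, adjust for {F, L}.

desc(D)\{D}={Q}; candidates ⊆ {F,L,M}.
size 0: {}; under {} D still reaches {F,L,M,Q} ∋ Q.
size 1: {F}, {L}, {M}; under {F} D still reaches {L,Q} ∋ Q.
{F,L}: D⊥Q given {F,L} in G with D→· removed — back-door holds.
P(Q|do(D)) = Σ_{F,L} P(Q|D,F,L)·P(F,L).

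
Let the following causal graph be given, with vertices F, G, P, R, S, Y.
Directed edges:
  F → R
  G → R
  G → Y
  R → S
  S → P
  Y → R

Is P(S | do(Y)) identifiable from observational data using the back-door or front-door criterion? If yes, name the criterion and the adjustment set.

desc(Y)\{Y}={P,R,S}; candidates ⊆ {F,G}.
size 0: {}; under {} Y still reaches {G,P,R,S} ∋ S.
{G}: Y⊥S given {G} in G with Y→· removed — back-door holds.
P(S|do(Y)) = Σ_{G} P(S|Y,G)·P(G).

P(S|do(Y)): backdoor, adjust for {G}.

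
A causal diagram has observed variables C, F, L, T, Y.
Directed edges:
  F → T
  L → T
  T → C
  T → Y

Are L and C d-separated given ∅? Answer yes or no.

Bayes-Ball from L | ∅ reaches {C,T,Y}.
C ∈ reach(L|∅) ⇒ L ⊥̸ C | ∅.

No — L and C are d-connected given ∅.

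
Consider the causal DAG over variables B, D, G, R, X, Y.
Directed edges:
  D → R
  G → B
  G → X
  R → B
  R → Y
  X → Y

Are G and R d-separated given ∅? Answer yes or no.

Yes — G ⊥ R | ∅.

Bayes-Ball from G | ∅ reaches {B,X,Y}.
R ∉ reach(G|∅) ⇒ G ⊥ R | ∅.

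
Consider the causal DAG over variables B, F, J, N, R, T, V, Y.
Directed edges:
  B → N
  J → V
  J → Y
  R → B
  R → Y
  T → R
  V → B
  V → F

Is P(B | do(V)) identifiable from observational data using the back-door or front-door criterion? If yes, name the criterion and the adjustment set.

P(B|do(V)): backdoor, adjust for ∅.

desc(V)\{V}={B,F,N}; candidates ⊆ {J,R,T,Y}.
∅: V⊥B given ∅ in G with V→· removed — back-door holds.
P(B|do(V)) = P(B|V) — no adjustment needed.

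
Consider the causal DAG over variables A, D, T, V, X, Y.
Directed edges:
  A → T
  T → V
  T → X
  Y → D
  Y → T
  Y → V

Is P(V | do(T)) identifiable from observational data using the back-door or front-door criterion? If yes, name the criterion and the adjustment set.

desc(T)\{T}={V,X}; candidates ⊆ {A,D,Y}.
size 0: {}; under {} T still reaches {A,D,V,Y} ∋ V.
{Y}: T⊥V given {Y} in G with T→· removed — back-door holds.
P(V|do(T)) = Σ_{Y} P(V|T,Y)·P(Y).

P(V|do(T)): backdoor, adjust for {Y}.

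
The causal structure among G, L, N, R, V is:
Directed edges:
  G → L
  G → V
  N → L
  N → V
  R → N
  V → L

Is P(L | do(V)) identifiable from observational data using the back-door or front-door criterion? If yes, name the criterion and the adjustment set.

desc(V)\{V}={L}; candidates ⊆ {G,N,R}.
size 0: {}; under {} V still reaches {G,L,N,R} ∋ L.
size 1: {G}, {N}, {R}; under {G} V still reaches {L,N,R} ∋ L.
{G,N}: V⊥L given {G,N} in G with V→· removed — back-door holds.
P(L|do(V)) = Σ_{G,N} P(L|V,G,N)·P(G,N).

P(L|do(V)): backdoor, adjust for {G, N}.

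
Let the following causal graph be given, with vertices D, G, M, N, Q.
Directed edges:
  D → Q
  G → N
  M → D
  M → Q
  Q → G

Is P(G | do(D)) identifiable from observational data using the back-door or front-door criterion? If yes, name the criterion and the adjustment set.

desc(D)\{D}={G,N,Q}; candidates ⊆ {M}.
size 0: {}; under {} D still reaches {G,M,N,Q} ∋ G.
{M}: D⊥G given {M} in G with D→· removed — back-door holds.
P(G|do(D)) = Σ_{M} P(G|D,M)·P(M).

P(G|do(D)): backdoor, adjust for {M}.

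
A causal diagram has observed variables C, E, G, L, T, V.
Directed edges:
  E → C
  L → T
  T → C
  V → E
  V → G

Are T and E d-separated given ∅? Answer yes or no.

Yes — T ⊥ E | ∅.

Bayes-Ball from T | ∅ reaches {C,L}.
E ∉ reach(T|∅) ⇒ T ⊥ E | ∅.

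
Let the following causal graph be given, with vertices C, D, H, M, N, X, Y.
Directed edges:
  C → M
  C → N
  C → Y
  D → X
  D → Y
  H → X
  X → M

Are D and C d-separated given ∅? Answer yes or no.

Bayes-Ball from D | ∅ reaches {M,X,Y}.
C ∉ reach(D|∅) ⇒ D ⊥ C | ∅.

Yes — D ⊥ C | ∅.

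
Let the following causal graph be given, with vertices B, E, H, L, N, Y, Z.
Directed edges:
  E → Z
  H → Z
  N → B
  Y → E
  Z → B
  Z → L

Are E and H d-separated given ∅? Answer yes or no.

Bayes-Ball from E | ∅ reaches {B,L,Y,Z}.
H ∉ reach(E|∅) ⇒ E ⊥ H | ∅.

Yes — E ⊥ H | ∅.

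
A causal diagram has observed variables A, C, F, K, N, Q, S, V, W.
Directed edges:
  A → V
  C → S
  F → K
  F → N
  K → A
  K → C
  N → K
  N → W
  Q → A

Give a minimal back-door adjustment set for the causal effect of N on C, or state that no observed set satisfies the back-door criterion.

desc(N)\{N}={A,C,K,S,V,W}; candidates ⊆ {F,Q}.
size 0: {}; under {} N still reaches {A,C,F,K,S,V} ∋ C.
{F}: N⊥C given {F} in G with N→· removed — back-door holds.

N→C: minimal back-door set {F}.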